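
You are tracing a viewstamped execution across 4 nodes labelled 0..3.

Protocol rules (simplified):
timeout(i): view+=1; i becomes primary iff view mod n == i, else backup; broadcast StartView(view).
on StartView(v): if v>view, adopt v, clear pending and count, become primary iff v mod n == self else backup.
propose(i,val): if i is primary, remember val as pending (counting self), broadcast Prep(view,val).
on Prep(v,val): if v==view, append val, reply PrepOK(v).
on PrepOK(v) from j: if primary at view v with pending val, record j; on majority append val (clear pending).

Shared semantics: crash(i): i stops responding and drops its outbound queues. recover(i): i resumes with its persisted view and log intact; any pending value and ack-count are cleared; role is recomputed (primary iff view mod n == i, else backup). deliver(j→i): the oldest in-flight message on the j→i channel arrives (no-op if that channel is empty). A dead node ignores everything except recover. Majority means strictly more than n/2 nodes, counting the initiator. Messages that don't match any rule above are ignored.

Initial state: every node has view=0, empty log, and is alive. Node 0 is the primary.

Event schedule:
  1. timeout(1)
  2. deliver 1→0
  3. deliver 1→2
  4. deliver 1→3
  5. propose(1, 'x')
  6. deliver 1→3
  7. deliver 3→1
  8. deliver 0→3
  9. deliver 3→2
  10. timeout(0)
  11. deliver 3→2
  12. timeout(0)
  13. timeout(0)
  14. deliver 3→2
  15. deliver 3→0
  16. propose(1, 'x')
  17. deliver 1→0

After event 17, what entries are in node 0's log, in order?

step 1 timeout(1): 1={prim,v=1,log=-}
step 2 deliver 1→0: 0={back,v=1,log=-}
step 3 deliver 1→2: 2={back,v=1,log=-}
step 4 deliver 1→3: 3={back,v=1,log=-}
step 5 propose(1,'x'): —
step 6 deliver 1→3: 3={back,v=1,log=x}
step 7 deliver 3→1: —
step 8 deliver 0→3: —
step 9 deliver 3→2: —
step 10 timeout(0): 0={back,v=2,log=-}
step 11 deliver 3→2: —
step 12 timeout(0): 0={back,v=3,log=-}
step 13 timeout(0): 0={prim,v=4,log=-}
step 14 deliver 3→2: —
step 15 deliver 3→0: —
step 16 propose(1,'x'): —
step 17 deliver 1→0: —

empty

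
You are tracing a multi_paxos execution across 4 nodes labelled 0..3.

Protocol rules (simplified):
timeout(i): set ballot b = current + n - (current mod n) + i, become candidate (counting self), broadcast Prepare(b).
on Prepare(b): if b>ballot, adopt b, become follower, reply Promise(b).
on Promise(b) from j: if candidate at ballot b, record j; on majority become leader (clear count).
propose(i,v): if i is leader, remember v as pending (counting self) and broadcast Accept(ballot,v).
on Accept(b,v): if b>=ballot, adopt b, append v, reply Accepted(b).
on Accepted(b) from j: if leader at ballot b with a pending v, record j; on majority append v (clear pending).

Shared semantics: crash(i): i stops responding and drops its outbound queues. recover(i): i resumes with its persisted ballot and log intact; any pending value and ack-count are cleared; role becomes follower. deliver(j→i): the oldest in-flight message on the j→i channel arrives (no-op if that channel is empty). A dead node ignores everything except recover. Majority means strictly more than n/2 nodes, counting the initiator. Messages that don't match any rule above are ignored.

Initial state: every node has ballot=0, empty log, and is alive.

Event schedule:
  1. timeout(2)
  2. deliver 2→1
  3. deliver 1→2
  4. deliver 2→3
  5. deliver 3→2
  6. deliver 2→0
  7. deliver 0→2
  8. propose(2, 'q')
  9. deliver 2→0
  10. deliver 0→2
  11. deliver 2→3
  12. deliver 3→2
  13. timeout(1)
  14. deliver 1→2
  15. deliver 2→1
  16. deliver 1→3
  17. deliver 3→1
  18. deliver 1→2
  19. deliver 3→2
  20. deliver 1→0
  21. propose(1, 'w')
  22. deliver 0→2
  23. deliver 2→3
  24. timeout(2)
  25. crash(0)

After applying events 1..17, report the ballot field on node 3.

9

1. timeout(2):  <2:cand b6 ->
2. deliver 2→1:  <1:foll b6 ->
3. deliver 1→2:  nop
4. deliver 2→3:  <3:foll b6 ->
5. deliver 3→2:  <2:lead b6 ->
6. deliver 2→0:  <0:foll b6 ->
7. deliver 0→2:  nop
8. propose(2,'q'):  nop
9. deliver 2→0:  <0:foll b6 q>
10. deliver 0→2:  nop
11. deliver 2→3:  <3:foll b6 q>
12. deliver 3→2:  <2:lead b6 q>
13. timeout(1):  <1:cand b9 ->
14. deliver 1→2:  <2:foll b9 q>
15. deliver 2→1:  nop
16. deliver 1→3:  <3:foll b9 q>
17. deliver 3→1:  nop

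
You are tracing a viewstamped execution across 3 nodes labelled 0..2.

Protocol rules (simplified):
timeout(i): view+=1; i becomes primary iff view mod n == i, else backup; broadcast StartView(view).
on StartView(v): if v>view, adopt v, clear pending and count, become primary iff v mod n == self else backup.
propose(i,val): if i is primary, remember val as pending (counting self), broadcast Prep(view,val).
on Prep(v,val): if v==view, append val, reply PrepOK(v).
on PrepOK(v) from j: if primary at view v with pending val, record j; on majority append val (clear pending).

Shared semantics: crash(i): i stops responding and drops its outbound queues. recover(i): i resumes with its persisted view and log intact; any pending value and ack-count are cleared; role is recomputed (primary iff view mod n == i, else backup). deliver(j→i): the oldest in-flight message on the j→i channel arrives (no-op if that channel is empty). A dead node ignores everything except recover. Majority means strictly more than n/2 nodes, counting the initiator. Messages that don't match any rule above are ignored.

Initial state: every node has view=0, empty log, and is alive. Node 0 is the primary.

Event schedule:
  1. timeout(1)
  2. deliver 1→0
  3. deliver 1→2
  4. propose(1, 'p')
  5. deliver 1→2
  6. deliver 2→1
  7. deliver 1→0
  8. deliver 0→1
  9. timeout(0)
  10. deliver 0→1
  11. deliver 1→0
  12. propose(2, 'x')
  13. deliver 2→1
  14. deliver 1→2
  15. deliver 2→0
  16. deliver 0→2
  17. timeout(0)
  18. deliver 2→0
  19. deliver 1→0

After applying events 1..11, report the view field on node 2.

1

[1] timeout(1) → N1(prim v1 [-])
[2] deliver 1→0 → N0(back v1 [-])
[3] deliver 1→2 → N2(back v1 [-])
[4] propose(1,'p') → ∅
[5] deliver 1→2 → N2(back v1 [p])
[6] deliver 2→1 → N1(prim v1 [p])
[7] deliver 1→0 → N0(back v1 [p])
[8] deliver 0→1 → ∅
[9] timeout(0) → N0(back v2 [p])
[10] deliver 0→1 → N1(back v2 [p])
[11] deliver 1→0 → ∅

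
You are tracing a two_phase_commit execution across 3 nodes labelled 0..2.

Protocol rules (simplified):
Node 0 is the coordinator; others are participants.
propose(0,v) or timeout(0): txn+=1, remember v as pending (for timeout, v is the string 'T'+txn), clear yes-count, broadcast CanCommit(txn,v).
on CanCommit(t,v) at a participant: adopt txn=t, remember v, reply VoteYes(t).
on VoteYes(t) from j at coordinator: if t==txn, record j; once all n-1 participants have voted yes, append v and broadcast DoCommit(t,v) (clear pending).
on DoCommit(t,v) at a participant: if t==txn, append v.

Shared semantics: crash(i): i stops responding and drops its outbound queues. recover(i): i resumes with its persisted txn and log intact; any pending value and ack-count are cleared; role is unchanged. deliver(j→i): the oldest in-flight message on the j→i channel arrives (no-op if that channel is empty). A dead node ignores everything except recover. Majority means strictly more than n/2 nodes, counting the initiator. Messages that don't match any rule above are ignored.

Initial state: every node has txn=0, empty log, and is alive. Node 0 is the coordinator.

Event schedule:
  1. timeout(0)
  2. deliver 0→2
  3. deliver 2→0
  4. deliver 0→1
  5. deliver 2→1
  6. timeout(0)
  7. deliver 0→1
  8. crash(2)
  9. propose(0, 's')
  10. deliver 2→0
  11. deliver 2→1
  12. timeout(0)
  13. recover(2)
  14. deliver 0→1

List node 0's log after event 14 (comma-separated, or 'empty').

empty

step 1 timeout(0): 0={coor,t=1,log=-}
step 2 deliver 0→2: 2={part,t=1,log=-}
step 3 deliver 2→0: —
step 4 deliver 0→1: 1={part,t=1,log=-}
step 5 deliver 2→1: —
step 6 timeout(0): 0={coor,t=2,log=-}
step 7 deliver 0→1: 1={part,t=2,log=-}
step 8 crash(2): 2={✗part,t=1,log=-}
step 9 propose(0,'s'): 0={coor,t=3,log=-}
step 10 deliver 2→0: —
step 11 deliver 2→1: —
step 12 timeout(0): 0={coor,t=4,log=-}
step 13 recover(2): 2={part,t=1,log=-}
step 14 deliver 0→1: 1={part,t=3,log=-}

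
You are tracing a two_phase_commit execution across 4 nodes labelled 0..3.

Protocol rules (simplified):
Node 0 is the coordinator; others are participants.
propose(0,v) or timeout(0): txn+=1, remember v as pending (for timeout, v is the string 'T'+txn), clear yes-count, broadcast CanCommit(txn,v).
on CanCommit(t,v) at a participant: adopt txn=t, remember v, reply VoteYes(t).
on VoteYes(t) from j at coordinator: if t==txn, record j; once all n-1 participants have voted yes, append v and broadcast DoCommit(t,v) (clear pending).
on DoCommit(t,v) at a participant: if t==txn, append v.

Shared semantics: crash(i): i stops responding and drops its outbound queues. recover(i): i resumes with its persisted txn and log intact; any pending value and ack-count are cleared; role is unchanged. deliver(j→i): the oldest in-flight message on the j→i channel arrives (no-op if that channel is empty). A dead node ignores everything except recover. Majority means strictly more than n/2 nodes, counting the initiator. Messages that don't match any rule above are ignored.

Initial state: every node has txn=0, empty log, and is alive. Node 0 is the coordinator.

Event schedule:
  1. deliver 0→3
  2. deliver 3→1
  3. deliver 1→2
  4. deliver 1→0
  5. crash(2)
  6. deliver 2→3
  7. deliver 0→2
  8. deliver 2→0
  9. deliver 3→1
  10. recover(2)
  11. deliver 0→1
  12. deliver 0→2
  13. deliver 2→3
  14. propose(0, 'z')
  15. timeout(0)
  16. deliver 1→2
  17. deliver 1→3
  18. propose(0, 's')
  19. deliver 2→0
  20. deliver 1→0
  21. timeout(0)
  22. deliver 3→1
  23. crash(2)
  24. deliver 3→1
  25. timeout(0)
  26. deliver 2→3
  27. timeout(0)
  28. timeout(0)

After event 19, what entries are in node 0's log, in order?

e1 deliver 0→3: ·
e2 deliver 3→1: ·
e3 deliver 1→2: ·
e4 deliver 1→0: ·
e5 crash(2): 2[✗part,t=0,-]
e6 deliver 2→3: ·
e7 deliver 0→2: ·
e8 deliver 2→0: ·
e9 deliver 3→1: ·
e10 recover(2): 2[part,t=0,-]
e11 deliver 0→1: ·
e12 deliver 0→2: ·
e13 deliver 2→3: ·
e14 propose(0,'z'): 0[coor,t=1,-]
e15 timeout(0): 0[coor,t=2,-]
e16 deliver 1→2: ·
e17 deliver 1→3: ·
e18 propose(0,'s'): 0[coor,t=3,-]
e19 deliver 2→0: ·

empty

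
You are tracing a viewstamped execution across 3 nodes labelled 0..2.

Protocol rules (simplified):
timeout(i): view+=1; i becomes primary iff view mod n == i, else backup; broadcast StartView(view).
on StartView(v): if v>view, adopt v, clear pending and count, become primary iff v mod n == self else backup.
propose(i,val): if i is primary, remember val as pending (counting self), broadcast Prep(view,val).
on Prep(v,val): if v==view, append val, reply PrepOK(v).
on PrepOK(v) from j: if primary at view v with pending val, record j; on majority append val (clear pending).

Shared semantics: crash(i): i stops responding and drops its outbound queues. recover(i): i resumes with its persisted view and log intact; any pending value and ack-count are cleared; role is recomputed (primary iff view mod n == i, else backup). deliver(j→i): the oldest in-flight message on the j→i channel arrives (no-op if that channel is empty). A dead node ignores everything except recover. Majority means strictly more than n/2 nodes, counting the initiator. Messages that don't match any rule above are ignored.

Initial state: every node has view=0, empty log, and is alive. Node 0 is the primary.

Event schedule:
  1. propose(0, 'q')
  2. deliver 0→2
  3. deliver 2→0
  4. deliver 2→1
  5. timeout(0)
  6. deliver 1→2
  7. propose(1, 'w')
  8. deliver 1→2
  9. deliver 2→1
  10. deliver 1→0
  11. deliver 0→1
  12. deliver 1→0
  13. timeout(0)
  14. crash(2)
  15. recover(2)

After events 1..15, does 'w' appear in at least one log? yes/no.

e1 propose(0,'q'): ·
e2 deliver 0→2: 2[back,v=0,q]
e3 deliver 2→0: 0[prim,v=0,q]
e4 deliver 2→1: ·
e5 timeout(0): 0[back,v=1,q]
e6 deliver 1→2: ·
e7 propose(1,'w'): ·
e8 deliver 1→2: ·
e9 deliver 2→1: ·
e10 deliver 1→0: ·
e11 deliver 0→1: 1[back,v=0,q]
e12 deliver 1→0: ·
e13 timeout(0): 0[back,v=2,q]
e14 crash(2): 2[✗back,v=0,q]
e15 recover(2): 2[back,v=0,q]

no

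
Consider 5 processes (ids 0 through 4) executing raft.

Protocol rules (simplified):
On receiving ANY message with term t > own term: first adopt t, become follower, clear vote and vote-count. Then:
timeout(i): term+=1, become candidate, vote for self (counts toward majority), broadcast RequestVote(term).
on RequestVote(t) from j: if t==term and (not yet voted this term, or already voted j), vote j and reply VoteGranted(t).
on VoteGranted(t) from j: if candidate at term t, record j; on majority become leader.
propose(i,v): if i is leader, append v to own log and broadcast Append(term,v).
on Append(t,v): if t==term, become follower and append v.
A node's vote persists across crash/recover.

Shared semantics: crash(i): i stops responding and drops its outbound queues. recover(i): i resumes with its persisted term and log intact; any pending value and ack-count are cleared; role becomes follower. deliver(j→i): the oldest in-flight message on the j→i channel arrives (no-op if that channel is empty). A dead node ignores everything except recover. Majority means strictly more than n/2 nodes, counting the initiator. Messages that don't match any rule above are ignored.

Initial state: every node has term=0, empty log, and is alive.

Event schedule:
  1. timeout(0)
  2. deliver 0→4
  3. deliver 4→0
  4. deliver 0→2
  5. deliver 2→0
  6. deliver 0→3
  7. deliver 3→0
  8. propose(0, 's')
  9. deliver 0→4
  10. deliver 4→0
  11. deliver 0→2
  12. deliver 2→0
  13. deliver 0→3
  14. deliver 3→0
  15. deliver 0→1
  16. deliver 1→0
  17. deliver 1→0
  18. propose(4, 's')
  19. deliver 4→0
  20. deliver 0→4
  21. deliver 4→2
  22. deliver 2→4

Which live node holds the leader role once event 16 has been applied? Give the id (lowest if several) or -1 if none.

0

1. timeout(0):  <0:cand t1 ->
2. deliver 0→4:  <4:foll t1 ->
3. deliver 4→0:  nop
4. deliver 0→2:  <2:foll t1 ->
5. deliver 2→0:  <0:lead t1 ->
6. deliver 0→3:  <3:foll t1 ->
7. deliver 3→0:  nop
8. propose(0,'s'):  <0:lead t1 s>
9. deliver 0→4:  <4:foll t1 s>
10. deliver 4→0:  nop
11. deliver 0→2:  <2:foll t1 s>
12. deliver 2→0:  nop
13. deliver 0→3:  <3:foll t1 s>
14. deliver 3→0:  nop
15. deliver 0→1:  <1:foll t1 ->
16. deliver 1→0:  nop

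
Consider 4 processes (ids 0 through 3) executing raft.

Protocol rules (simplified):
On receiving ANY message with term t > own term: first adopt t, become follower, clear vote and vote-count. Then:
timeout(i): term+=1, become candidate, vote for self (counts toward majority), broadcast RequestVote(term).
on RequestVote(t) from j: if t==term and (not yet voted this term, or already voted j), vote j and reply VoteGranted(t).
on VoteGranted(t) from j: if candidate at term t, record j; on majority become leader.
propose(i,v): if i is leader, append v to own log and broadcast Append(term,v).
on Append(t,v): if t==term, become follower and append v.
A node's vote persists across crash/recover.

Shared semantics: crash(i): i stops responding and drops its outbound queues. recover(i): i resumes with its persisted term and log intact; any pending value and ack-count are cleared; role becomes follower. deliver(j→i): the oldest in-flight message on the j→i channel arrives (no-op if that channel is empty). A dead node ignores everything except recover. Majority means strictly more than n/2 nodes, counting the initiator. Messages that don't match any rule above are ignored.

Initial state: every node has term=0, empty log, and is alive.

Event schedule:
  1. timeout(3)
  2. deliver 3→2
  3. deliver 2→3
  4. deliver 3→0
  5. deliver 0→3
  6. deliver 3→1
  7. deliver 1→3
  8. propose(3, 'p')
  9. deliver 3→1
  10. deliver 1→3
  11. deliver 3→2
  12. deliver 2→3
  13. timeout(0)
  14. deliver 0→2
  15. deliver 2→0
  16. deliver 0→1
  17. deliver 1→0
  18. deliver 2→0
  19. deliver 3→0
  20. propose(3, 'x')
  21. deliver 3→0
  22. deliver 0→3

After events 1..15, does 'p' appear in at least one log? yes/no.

yes

after 1 — timeout(3): n3:cand/t1/[-]
after 2 — deliver 3→2: n2:foll/t1/[-]
after 3 — deliver 2→3: ·
after 4 — deliver 3→0: n0:foll/t1/[-]
after 5 — deliver 0→3: n3:lead/t1/[-]
after 6 — deliver 3→1: n1:foll/t1/[-]
after 7 — deliver 1→3: ·
after 8 — propose(3,'p'): n3:lead/t1/[p]
after 9 — deliver 3→1: n1:foll/t1/[p]
after 10 — deliver 1→3: ·
after 11 — deliver 3→2: n2:foll/t1/[p]
after 12 — deliver 2→3: ·
after 13 — timeout(0): n0:cand/t2/[-]
after 14 — deliver 0→2: n2:foll/t2/[p]
after 15 — deliver 2→0: ·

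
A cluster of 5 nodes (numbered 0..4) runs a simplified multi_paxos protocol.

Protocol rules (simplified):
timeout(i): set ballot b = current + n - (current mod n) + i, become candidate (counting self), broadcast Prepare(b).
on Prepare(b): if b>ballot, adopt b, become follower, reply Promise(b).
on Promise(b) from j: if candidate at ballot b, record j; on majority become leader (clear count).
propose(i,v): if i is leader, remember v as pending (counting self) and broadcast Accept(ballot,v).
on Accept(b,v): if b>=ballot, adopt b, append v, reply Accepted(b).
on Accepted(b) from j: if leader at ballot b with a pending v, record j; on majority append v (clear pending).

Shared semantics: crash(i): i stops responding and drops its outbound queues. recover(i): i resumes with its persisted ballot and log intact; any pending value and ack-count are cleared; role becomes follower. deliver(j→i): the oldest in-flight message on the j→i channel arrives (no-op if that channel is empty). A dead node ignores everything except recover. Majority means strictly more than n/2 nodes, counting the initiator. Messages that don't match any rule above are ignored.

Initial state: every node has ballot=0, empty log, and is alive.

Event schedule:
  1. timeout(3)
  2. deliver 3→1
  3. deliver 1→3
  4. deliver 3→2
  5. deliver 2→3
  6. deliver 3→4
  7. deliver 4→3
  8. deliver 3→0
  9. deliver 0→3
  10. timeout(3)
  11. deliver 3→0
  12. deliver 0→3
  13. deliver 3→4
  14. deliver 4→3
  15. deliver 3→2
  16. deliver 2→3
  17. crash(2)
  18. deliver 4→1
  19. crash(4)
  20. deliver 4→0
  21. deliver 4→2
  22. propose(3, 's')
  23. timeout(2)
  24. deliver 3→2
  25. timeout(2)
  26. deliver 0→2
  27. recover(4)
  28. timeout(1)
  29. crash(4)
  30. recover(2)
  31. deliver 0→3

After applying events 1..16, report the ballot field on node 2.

13

step 1 timeout(3): 3={cand,b=8,log=-}
step 2 deliver 3→1: 1={foll,b=8,log=-}
step 3 deliver 1→3: —
step 4 deliver 3→2: 2={foll,b=8,log=-}
step 5 deliver 2→3: 3={lead,b=8,log=-}
step 6 deliver 3→4: 4={foll,b=8,log=-}
step 7 deliver 4→3: —
step 8 deliver 3→0: 0={foll,b=8,log=-}
step 9 deliver 0→3: —
step 10 timeout(3): 3={cand,b=13,log=-}
step 11 deliver 3→0: 0={foll,b=13,log=-}
step 12 deliver 0→3: —
step 13 deliver 3→4: 4={foll,b=13,log=-}
step 14 deliver 4→3: 3={lead,b=13,log=-}
step 15 deliver 3→2: 2={foll,b=13,log=-}
step 16 deliver 2→3: —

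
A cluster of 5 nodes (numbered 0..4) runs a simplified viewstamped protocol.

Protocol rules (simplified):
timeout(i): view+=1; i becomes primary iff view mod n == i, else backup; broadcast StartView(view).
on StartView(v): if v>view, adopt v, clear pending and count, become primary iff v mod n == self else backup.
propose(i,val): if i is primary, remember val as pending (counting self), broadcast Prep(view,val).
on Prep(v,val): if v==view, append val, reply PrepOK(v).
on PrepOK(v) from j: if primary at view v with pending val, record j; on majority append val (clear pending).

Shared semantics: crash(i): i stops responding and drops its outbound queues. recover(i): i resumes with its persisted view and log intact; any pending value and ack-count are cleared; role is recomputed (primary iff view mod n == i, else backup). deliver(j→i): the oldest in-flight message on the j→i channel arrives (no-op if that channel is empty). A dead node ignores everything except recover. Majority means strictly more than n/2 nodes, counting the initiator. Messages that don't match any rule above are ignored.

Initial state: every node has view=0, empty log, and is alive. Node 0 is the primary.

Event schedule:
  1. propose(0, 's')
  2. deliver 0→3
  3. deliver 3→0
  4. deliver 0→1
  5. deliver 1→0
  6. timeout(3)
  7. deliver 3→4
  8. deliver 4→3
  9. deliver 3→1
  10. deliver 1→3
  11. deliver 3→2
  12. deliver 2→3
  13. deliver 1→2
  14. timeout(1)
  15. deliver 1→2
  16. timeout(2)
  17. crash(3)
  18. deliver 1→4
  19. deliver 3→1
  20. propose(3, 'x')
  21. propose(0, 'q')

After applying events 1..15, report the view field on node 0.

step 1 propose(0,'s'): —
step 2 deliver 0→3: 3={back,v=0,log=s}
step 3 deliver 3→0: —
step 4 deliver 0→1: 1={back,v=0,log=s}
step 5 deliver 1→0: 0={prim,v=0,log=s}
step 6 timeout(3): 3={back,v=1,log=s}
step 7 deliver 3→4: 4={back,v=1,log=-}
step 8 deliver 4→3: —
step 9 deliver 3→1: 1={prim,v=1,log=s}
step 10 deliver 1→3: —
step 11 deliver 3→2: 2={back,v=1,log=-}
step 12 deliver 2→3: —
step 13 deliver 1→2: —
step 14 timeout(1): 1={back,v=2,log=s}
step 15 deliver 1→2: 2={prim,v=2,log=-}

0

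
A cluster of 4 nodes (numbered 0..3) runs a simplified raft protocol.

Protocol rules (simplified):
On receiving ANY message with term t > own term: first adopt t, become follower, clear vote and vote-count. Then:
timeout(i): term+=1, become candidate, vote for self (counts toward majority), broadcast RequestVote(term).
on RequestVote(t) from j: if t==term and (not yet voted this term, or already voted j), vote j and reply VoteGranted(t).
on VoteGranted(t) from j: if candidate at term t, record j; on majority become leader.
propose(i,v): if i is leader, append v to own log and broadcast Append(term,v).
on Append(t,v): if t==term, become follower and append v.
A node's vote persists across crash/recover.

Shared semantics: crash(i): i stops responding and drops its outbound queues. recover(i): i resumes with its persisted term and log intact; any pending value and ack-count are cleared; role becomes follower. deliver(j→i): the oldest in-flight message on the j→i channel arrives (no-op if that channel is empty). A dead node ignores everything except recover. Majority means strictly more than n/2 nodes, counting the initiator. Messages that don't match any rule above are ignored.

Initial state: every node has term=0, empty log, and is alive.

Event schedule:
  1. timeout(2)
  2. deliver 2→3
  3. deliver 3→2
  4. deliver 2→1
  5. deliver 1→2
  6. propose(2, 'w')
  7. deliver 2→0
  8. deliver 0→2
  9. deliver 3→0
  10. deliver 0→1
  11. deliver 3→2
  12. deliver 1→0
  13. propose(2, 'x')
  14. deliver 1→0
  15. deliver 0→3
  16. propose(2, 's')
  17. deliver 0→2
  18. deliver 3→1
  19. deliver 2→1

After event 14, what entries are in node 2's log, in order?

after 1 — timeout(2): n2:cand/t1/[-]
after 2 — deliver 2→3: n3:foll/t1/[-]
after 3 — deliver 3→2: ·
after 4 — deliver 2→1: n1:foll/t1/[-]
after 5 — deliver 1→2: n2:lead/t1/[-]
after 6 — propose(2,'w'): n2:lead/t1/[w]
after 7 — deliver 2→0: n0:foll/t1/[-]
after 8 — deliver 0→2: ·
after 9 — deliver 3→0: ·
after 10 — deliver 0→1: ·
after 11 — deliver 3→2: ·
after 12 — deliver 1→0: ·
after 13 — propose(2,'x'): n2:lead/t1/[w,x]
after 14 — deliver 1→0: ·

w,x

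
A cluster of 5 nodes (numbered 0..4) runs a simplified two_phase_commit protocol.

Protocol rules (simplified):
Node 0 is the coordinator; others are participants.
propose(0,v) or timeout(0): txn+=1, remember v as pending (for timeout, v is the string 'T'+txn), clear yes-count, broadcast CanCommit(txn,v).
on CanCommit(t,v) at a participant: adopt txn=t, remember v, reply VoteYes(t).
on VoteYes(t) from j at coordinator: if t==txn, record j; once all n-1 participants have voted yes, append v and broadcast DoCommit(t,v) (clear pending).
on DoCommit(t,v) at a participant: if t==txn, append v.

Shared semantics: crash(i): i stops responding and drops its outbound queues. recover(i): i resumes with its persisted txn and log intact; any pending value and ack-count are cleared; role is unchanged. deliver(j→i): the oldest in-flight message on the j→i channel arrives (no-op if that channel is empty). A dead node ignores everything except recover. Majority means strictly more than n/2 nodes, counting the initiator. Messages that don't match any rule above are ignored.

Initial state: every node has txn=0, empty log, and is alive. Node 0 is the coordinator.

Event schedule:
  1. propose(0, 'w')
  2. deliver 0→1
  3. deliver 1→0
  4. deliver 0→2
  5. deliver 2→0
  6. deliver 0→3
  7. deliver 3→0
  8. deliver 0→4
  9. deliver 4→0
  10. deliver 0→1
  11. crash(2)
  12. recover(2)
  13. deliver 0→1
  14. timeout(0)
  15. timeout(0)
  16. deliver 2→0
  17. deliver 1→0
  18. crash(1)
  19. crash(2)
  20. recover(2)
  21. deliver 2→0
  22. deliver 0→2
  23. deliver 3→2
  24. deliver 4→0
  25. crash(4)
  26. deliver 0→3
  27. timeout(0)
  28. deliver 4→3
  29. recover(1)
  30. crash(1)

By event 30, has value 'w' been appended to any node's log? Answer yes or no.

yes

1. propose(0,'w'):  <0:coor t1 ->
2. deliver 0→1:  <1:part t1 ->
3. deliver 1→0:  nop
4. deliver 0→2:  <2:part t1 ->
5. deliver 2→0:  nop
6. deliver 0→3:  <3:part t1 ->
7. deliver 3→0:  nop
8. deliver 0→4:  <4:part t1 ->
9. deliver 4→0:  <0:coor t1 w>
10. deliver 0→1:  <1:part t1 w>
11. crash(2):  <2:✗part t1 ->
12. recover(2):  <2:part t1 ->
13. deliver 0→1:  nop
14. timeout(0):  <0:coor t2 w>
15. timeout(0):  <0:coor t3 w>
16. deliver 2→0:  nop
17. deliver 1→0:  nop
18. crash(1):  <1:✗part t1 w>
19. crash(2):  <2:✗part t1 ->
20. recover(2):  <2:part t1 ->
21. deliver 2→0:  nop
22. deliver 0→2:  <2:part t1 w>
23. deliver 3→2:  nop
24. deliver 4→0:  nop
25. crash(4):  <4:✗part t1 ->
26. deliver 0→3:  <3:part t1 w>
27. timeout(0):  <0:coor t4 w>
28. deliver 4→3:  nop
29. recover(1):  <1:part t1 w>
30. crash(1):  <1:✗part t1 w>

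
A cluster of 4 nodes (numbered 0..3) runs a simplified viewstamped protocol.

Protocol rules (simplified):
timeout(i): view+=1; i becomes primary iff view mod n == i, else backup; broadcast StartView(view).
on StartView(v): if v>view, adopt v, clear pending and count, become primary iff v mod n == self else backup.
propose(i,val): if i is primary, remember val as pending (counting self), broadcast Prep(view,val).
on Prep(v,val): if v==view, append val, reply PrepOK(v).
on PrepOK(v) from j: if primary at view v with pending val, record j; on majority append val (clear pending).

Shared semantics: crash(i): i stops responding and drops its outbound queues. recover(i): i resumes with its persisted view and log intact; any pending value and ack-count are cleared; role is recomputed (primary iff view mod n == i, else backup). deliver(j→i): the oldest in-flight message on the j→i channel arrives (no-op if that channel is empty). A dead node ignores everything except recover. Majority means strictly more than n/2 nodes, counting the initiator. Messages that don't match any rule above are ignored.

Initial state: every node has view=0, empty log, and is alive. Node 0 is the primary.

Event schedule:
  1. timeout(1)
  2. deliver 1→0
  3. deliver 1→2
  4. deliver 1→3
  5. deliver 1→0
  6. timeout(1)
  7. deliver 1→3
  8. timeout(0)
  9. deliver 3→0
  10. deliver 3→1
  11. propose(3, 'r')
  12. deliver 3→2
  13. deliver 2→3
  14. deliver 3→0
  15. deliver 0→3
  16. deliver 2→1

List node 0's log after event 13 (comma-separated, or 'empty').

e1 timeout(1): 1[prim,v=1,-]
e2 deliver 1→0: 0[back,v=1,-]
e3 deliver 1→2: 2[back,v=1,-]
e4 deliver 1→3: 3[back,v=1,-]
e5 deliver 1→0: ·
e6 timeout(1): 1[back,v=2,-]
e7 deliver 1→3: 3[back,v=2,-]
e8 timeout(0): 0[back,v=2,-]
e9 deliver 3→0: ·
e10 deliver 3→1: ·
e11 propose(3,'r'): ·
e12 deliver 3→2: ·
e13 deliver 2→3: ·

empty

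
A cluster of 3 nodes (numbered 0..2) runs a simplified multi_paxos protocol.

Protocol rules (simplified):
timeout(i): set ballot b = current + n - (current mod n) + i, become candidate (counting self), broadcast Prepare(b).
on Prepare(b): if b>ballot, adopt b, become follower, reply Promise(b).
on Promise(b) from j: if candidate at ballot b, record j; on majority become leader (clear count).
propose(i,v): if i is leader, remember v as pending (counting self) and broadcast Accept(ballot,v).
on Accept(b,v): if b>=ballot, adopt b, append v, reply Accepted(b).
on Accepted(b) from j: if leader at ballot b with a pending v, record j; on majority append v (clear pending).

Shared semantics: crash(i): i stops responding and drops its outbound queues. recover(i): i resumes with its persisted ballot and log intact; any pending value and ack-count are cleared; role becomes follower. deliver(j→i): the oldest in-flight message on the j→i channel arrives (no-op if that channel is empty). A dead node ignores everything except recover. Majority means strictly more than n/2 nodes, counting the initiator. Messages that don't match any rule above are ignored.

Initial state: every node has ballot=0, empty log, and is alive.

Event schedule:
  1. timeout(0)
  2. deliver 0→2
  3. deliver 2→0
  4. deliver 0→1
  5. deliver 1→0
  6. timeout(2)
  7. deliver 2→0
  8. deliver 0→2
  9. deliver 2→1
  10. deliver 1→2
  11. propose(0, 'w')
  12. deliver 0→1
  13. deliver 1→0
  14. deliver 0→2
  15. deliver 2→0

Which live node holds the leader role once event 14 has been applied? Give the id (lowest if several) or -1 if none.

step 1 timeout(0): 0={cand,b=3,log=-}
step 2 deliver 0→2: 2={foll,b=3,log=-}
step 3 deliver 2→0: 0={lead,b=3,log=-}
step 4 deliver 0→1: 1={foll,b=3,log=-}
step 5 deliver 1→0: —
step 6 timeout(2): 2={cand,b=8,log=-}
step 7 deliver 2→0: 0={foll,b=8,log=-}
step 8 deliver 0→2: 2={lead,b=8,log=-}
step 9 deliver 2→1: 1={foll,b=8,log=-}
step 10 deliver 1→2: —
step 11 propose(0,'w'): —
step 12 deliver 0→1: —
step 13 deliver 1→0: —
step 14 deliver 0→2: —

2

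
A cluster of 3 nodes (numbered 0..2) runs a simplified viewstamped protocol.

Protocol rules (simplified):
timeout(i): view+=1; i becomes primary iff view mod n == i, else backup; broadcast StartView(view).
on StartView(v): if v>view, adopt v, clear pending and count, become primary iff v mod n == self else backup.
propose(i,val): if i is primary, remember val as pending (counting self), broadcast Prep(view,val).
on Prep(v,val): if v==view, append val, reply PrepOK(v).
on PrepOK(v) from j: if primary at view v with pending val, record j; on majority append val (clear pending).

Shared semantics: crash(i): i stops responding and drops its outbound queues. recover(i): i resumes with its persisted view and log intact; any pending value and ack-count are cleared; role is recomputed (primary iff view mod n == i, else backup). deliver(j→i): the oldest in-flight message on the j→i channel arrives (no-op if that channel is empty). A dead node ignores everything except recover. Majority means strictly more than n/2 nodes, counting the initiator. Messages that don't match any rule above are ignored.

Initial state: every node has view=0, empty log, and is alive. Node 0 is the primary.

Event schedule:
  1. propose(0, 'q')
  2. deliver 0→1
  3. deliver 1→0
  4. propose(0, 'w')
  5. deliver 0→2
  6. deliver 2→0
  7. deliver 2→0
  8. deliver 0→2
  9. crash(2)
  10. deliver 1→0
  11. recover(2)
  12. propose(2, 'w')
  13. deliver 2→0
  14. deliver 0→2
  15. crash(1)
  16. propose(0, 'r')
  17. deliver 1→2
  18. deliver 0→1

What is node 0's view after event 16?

[1] propose(0,'q') → ∅
[2] deliver 0→1 → N1(back v0 [q])
[3] deliver 1→0 → N0(prim v0 [q])
[4] propose(0,'w') → ∅
[5] deliver 0→2 → N2(back v0 [q])
[6] deliver 2→0 → N0(prim v0 [q,w])
[7] deliver 2→0 → ∅
[8] deliver 0→2 → N2(back v0 [q,w])
[9] crash(2) → N2(✗back v0 [q,w])
[10] deliver 1→0 → ∅
[11] recover(2) → N2(back v0 [q,w])
[12] propose(2,'w') → ∅
[13] deliver 2→0 → ∅
[14] deliver 0→2 → ∅
[15] crash(1) → N1(✗back v0 [q])
[16] propose(0,'r') → ∅

0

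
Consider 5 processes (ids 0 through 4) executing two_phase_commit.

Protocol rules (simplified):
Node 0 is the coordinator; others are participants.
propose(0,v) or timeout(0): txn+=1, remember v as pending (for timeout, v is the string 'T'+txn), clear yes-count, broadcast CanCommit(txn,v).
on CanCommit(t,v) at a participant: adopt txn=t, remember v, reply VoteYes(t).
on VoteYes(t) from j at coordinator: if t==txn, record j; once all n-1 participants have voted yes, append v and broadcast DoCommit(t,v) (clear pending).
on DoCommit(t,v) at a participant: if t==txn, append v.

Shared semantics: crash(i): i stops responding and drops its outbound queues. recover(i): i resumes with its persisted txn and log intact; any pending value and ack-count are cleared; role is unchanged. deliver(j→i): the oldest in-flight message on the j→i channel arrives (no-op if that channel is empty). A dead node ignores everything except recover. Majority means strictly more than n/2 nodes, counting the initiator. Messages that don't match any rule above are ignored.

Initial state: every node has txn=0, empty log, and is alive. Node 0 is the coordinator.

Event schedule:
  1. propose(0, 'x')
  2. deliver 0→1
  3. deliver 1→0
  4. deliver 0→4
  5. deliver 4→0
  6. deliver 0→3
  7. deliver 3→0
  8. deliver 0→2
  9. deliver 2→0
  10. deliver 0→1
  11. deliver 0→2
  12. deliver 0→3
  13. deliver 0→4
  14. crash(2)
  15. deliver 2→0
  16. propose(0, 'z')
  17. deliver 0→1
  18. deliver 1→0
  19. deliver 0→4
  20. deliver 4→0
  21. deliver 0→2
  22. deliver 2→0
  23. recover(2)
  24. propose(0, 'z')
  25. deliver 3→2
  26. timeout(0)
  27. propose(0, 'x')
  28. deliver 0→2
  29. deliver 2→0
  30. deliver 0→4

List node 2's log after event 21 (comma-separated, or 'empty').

x

step 1 propose(0,'x'): 0={coor,t=1,log=-}
step 2 deliver 0→1: 1={part,t=1,log=-}
step 3 deliver 1→0: —
step 4 deliver 0→4: 4={part,t=1,log=-}
step 5 deliver 4→0: —
step 6 deliver 0→3: 3={part,t=1,log=-}
step 7 deliver 3→0: —
step 8 deliver 0→2: 2={part,t=1,log=-}
step 9 deliver 2→0: 0={coor,t=1,log=x}
step 10 deliver 0→1: 1={part,t=1,log=x}
step 11 deliver 0→2: 2={part,t=1,log=x}
step 12 deliver 0→3: 3={part,t=1,log=x}
step 13 deliver 0→4: 4={part,t=1,log=x}
step 14 crash(2): 2={✗part,t=1,log=x}
step 15 deliver 2→0: —
step 16 propose(0,'z'): 0={coor,t=2,log=x}
step 17 deliver 0→1: 1={part,t=2,log=x}
step 18 deliver 1→0: —
step 19 deliver 0→4: 4={part,t=2,log=x}
step 20 deliver 4→0: —
step 21 deliver 0→2: —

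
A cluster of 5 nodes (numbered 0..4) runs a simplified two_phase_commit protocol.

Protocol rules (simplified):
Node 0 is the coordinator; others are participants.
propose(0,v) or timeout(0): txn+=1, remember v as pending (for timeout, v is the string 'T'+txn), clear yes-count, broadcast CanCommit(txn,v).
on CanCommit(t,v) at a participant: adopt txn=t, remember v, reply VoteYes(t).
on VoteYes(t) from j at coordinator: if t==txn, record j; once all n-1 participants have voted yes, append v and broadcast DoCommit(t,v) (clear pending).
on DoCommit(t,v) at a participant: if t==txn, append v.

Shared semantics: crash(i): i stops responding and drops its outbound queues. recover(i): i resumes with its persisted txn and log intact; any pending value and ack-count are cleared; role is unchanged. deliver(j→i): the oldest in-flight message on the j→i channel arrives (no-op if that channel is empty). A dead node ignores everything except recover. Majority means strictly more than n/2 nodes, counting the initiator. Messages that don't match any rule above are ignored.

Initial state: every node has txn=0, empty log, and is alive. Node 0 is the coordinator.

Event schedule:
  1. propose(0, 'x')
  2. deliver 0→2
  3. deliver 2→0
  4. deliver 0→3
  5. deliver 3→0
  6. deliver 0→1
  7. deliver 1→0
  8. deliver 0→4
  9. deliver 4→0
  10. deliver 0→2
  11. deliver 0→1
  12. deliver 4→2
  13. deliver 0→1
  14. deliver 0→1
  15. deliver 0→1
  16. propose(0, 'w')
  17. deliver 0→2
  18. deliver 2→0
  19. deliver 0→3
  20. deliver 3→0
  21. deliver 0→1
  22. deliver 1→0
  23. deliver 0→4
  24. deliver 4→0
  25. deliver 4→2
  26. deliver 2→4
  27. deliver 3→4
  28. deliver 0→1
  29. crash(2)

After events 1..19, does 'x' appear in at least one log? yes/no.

yes

step 1 propose(0,'x'): 0={coor,t=1,log=-}
step 2 deliver 0→2: 2={part,t=1,log=-}
step 3 deliver 2→0: —
step 4 deliver 0→3: 3={part,t=1,log=-}
step 5 deliver 3→0: —
step 6 deliver 0→1: 1={part,t=1,log=-}
step 7 deliver 1→0: —
step 8 deliver 0→4: 4={part,t=1,log=-}
step 9 deliver 4→0: 0={coor,t=1,log=x}
step 10 deliver 0→2: 2={part,t=1,log=x}
step 11 deliver 0→1: 1={part,t=1,log=x}
step 12 deliver 4→2: —
step 13 deliver 0→1: —
step 14 deliver 0→1: —
step 15 deliver 0→1: —
step 16 propose(0,'w'): 0={coor,t=2,log=x}
step 17 deliver 0→2: 2={part,t=2,log=x}
step 18 deliver 2→0: —
step 19 deliver 0→3: 3={part,t=1,log=x}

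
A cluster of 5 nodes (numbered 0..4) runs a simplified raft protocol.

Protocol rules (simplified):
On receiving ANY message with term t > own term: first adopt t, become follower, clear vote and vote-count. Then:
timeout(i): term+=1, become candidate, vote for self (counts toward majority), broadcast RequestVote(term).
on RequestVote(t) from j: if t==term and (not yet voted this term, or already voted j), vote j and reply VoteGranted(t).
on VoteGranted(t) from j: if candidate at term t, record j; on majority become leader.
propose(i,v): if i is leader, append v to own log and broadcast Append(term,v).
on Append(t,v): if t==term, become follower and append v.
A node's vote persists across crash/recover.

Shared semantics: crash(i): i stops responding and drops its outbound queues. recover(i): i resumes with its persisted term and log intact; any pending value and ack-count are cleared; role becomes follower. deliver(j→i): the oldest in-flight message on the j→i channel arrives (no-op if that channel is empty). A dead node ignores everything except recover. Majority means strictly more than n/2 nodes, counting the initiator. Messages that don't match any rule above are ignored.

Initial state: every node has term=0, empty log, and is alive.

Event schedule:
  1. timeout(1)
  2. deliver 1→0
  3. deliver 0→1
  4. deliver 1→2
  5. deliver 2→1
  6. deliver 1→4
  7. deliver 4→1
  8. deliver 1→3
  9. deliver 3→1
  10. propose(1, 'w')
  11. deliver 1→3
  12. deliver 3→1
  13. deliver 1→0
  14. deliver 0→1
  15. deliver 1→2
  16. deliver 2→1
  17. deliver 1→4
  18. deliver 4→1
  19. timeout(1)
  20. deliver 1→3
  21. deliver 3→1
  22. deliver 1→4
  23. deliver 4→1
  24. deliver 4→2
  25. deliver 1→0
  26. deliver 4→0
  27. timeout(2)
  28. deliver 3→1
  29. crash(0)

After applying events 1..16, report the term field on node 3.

1

step 1 timeout(1): 1={cand,t=1,log=-}
step 2 deliver 1→0: 0={foll,t=1,log=-}
step 3 deliver 0→1: —
step 4 deliver 1→2: 2={foll,t=1,log=-}
step 5 deliver 2→1: 1={lead,t=1,log=-}
step 6 deliver 1→4: 4={foll,t=1,log=-}
step 7 deliver 4→1: —
step 8 deliver 1→3: 3={foll,t=1,log=-}
step 9 deliver 3→1: —
step 10 propose(1,'w'): 1={lead,t=1,log=w}
step 11 deliver 1→3: 3={foll,t=1,log=w}
step 12 deliver 3→1: —
step 13 deliver 1→0: 0={foll,t=1,log=w}
step 14 deliver 0→1: —
step 15 deliver 1→2: 2={foll,t=1,log=w}
step 16 deliver 2→1: —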